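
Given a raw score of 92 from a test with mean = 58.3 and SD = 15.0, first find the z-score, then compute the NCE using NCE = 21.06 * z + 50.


z = (X - mean) / SD = (92 - 58.3) / 15.0
z = 33.7 / 15.0
z = 2.2467
NCE = NCE = 21.06z + 50
Carry z at full precision (z = 33.7 / 15.0) into the conversion:
NCE = 21.06 * (33.7 / 15.0) + 50 = 709.722 / 15.0 + 50
NCE = 47.3148 + 50
NCE = 97.3148

97.3148


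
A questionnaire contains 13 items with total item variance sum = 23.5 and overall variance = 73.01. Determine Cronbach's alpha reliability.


alpha = (k/(k-1)) * (1 - sum(si^2)/s_total^2)
= (13/12) * (1 - 23.5/73.01)
alpha = 0.7346

0.7346


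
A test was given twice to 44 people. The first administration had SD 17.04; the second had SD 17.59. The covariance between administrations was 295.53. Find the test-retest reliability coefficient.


r = cov(X,Y) / (SD_X * SD_Y)
r = 295.53 / (17.04 * 17.59)
r = 295.53 / 299.7336
r = 0.986

0.986


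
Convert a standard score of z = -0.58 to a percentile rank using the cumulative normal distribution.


CDF(z) = 0.5 * (1 + erf(z/sqrt(2)))
erf(-0.4101) = -0.4381
CDF = 0.281
Percentile rank = 0.281 * 100 = 28.1

28.1


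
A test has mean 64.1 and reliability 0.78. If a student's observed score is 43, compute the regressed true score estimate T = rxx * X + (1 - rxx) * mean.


T_est = rxx * X + (1 - rxx) * mean
T_est = 0.78 * 43 + 0.22 * 64.1
T_est = 33.54 + 14.102
T_est = 47.642

47.642


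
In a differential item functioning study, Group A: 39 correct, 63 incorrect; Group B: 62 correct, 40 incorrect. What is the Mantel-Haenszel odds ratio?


Odds_A = 39/63 = 0.619
Odds_B = 62/40 = 1.55
OR = Odds_A / Odds_B = 0.619 / 1.55
Exactly, OR = (39 * 40) / (63 * 62) = 1560 / 3906
OR = 0.3994

0.3994


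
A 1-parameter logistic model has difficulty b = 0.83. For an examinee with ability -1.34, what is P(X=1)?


theta - b = -1.34 - 0.83 = -2.17
exp(-(theta - b)) = exp(2.17) = 8.7583
P = 1 / (1 + 8.7583)
P = 0.1025

0.1025


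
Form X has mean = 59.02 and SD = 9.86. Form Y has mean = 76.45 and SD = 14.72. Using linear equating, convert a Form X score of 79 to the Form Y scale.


slope = SD_Y / SD_X = 14.72 / 9.86 ~ 1.4929
intercept = mean_Y - slope * mean_X = 76.45 - (14.72 / 9.86) * 59.02 ~ -11.661
Y = slope * X + intercept. To avoid rounding drift from the rounded slope/intercept, evaluate the equivalent form Y = mean_Y + SD_Y * (X - mean_X) / SD_X at full precision:
Y = 76.45 + 14.72 * (79 - 59.02) / 9.86
Y = 76.45 + 14.72 * 19.98 / 9.86
Y = 76.45 + 294.1056 / 9.86
Y = 76.45 + 29.8282
Y = 106.2782

106.2782


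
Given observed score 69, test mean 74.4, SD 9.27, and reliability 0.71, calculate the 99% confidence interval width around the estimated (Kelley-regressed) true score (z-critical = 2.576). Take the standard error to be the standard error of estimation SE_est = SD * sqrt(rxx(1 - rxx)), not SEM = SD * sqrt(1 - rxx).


True score estimate = 0.71*69 + 0.29*74.4 = 70.566
SE_est = SD * sqrt(rxx * (1 - rxx)) = 9.27 * sqrt(0.71 * 0.29) = 9.27 * sqrt(0.2059) = 4.206374
CI = T_est +/- z * SE_est, so width = 2 * z * SE_est = 2 * 2.576 * 4.206374
Width = 21.6712

21.6712


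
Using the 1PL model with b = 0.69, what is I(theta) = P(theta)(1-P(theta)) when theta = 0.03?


P = 1/(1+exp(-(0.03-0.69))) = 0.3407
I = P*(1-P) = 0.3407 * 0.6593
I = 0.2246

0.2246


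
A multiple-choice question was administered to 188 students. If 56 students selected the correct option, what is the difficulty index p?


Item difficulty p = number correct / total examinees
p = 56 / 188
p = 0.2979

0.2979


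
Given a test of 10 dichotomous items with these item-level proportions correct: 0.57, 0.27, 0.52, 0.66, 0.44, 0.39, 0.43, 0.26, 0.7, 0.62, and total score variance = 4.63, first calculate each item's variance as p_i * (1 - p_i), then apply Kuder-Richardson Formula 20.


For each item, compute p_i * q_i:
  Item 1: 0.57 * 0.43 = 0.2451
  Item 2: 0.27 * 0.73 = 0.1971
  Item 3: 0.52 * 0.48 = 0.2496
  Item 4: 0.66 * 0.34 = 0.2244
  Item 5: 0.44 * 0.56 = 0.2464
  Item 6: 0.39 * 0.61 = 0.2379
  Item 7: 0.43 * 0.57 = 0.2451
  Item 8: 0.26 * 0.74 = 0.1924
  Item 9: 0.7 * 0.3 = 0.21
  Item 10: 0.62 * 0.38 = 0.2356
Sum(p_i * q_i) = 0.2451 + 0.1971 + 0.2496 + 0.2244 + 0.2464 + 0.2379 + 0.2451 + 0.1924 + 0.21 + 0.2356 = 2.2836
KR-20 = (k/(k-1)) * (1 - Sum(p_i*q_i) / Var_total)
= (10/9) * (1 - 2.2836/4.63)
= 1.1111 * 0.5068
KR-20 = 0.5631

0.5631


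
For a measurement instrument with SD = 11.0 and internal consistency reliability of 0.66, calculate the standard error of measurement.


SEM = SD * sqrt(1 - rxx)
SEM = 11.0 * sqrt(1 - 0.66)
SEM = 11.0 * sqrt(0.34) = 11.0 * 0.583095
SEM = 6.414

6.414


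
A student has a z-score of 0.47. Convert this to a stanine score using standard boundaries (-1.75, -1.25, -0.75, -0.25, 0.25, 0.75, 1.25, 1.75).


Stanine boundaries: [-1.75, -1.25, -0.75, -0.25, 0.25, 0.75, 1.25, 1.75]
z = 0.47
Check each boundary:
  z >= -1.75 -> could be stanine 2
  z >= -1.25 -> could be stanine 3
  z >= -0.75 -> could be stanine 4
  z >= -0.25 -> could be stanine 5
  z >= 0.25 -> could be stanine 6
  z < 0.75
  z < 1.25
  z < 1.75
Highest qualifying boundary gives stanine = 6

6


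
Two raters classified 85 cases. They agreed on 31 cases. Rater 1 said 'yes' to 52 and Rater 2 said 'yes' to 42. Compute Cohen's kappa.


P_o = 31/85 = 0.364706
P_e = (52*42 + 33*43) / 7225 = 0.498685
kappa = (P_o - P_e) / (1 - P_e)
kappa = (0.364706 - 0.498685) / (1 - 0.498685)
kappa = -0.2673

-0.2673


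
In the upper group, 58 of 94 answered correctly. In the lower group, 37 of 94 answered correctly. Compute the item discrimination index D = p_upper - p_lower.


p_upper = 58/94 = 0.617
p_lower = 37/94 = 0.3936
D = 0.617 - 0.3936 = 0.2234

0.2234


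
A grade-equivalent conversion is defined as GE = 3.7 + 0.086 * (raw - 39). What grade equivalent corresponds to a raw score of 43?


raw - median = 43 - 39 = 4
slope * diff = 0.086 * 4 = 0.344
GE = 3.7 + 0.344
GE = 4.044

4.044


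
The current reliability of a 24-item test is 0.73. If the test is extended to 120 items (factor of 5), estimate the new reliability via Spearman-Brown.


r_new = (n * rxx) / (1 + (n-1) * rxx)
r_new = (5 * 0.73) / (1 + 4 * 0.73)
r_new = 3.65 / 3.92
r_new = 0.9311

0.9311


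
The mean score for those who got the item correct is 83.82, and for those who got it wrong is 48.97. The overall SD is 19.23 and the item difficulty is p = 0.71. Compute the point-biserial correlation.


q = 1 - p = 0.29
rpb = ((M1 - M0) / SD) * sqrt(p * q)
rpb = ((83.82 - 48.97) / 19.23) * sqrt(0.71 * 0.29)
rpb = 0.8223

0.8223


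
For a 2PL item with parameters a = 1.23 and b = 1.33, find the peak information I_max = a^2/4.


For 2PL, max info at theta = b = 1.33
I_max = a^2 / 4 = 1.23^2 / 4
= 1.5129 / 4
I_max = 0.3782

0.3782


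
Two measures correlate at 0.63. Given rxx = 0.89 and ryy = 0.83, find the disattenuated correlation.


r_corrected = rxy / sqrt(rxx * ryy)
= 0.63 / sqrt(0.89 * 0.83)
= 0.63 / sqrt(0.7387)
= 0.63 / 0.859477
r_corrected = 0.733

0.733


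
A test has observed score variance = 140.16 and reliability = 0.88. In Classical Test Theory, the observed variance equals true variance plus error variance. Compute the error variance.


var_true = rxx * var_obs = 0.88 * 140.16 = 123.3408
var_error = var_obs - var_true
var_error = 140.16 - 123.3408
var_error = 16.8192

16.8192


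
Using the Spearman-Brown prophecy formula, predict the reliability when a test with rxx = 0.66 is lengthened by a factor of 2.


r_new = (n * rxx) / (1 + (n-1) * rxx)
r_new = (2 * 0.66) / (1 + 1 * 0.66)
r_new = 1.32 / 1.66
r_new = 0.7952

0.7952


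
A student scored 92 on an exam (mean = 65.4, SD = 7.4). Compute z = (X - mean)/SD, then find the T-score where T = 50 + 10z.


z = (X - mean) / SD = (92 - 65.4) / 7.4
z = 26.6 / 7.4
z = 3.5946
T-score = T = 50 + 10z
Carry z at full precision (z = 26.6 / 7.4) into the conversion:
T-score = 50 + 10 * (26.6 / 7.4) = 50 + 266 / 7.4
T-score = 50 + 35.9459
T-score = 85.9459

85.9459


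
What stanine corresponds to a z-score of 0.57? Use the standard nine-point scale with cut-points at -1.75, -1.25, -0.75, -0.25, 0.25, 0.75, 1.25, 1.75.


Stanine boundaries: [-1.75, -1.25, -0.75, -0.25, 0.25, 0.75, 1.25, 1.75]
z = 0.57
Check each boundary:
  z >= -1.75 -> could be stanine 2
  z >= -1.25 -> could be stanine 3
  z >= -0.75 -> could be stanine 4
  z >= -0.25 -> could be stanine 5
  z >= 0.25 -> could be stanine 6
  z < 0.75
  z < 1.25
  z < 1.75
Highest qualifying boundary gives stanine = 6

6


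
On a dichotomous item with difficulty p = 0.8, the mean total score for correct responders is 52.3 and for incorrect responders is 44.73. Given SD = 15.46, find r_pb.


q = 1 - p = 0.2
rpb = ((M1 - M0) / SD) * sqrt(p * q)
rpb = ((52.3 - 44.73) / 15.46) * sqrt(0.8 * 0.2)
rpb = 0.1959

0.1959


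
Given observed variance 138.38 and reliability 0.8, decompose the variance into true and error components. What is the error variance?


var_true = rxx * var_obs = 0.8 * 138.38 = 110.704
var_error = var_obs - var_true
var_error = 138.38 - 110.704
var_error = 27.676

27.676


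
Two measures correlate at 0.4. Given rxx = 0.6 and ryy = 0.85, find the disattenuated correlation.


r_corrected = rxy / sqrt(rxx * ryy)
= 0.4 / sqrt(0.6 * 0.85)
= 0.4 / sqrt(0.51)
= 0.4 / 0.714143
r_corrected = 0.5601

0.5601


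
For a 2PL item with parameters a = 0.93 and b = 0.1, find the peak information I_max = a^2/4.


For 2PL, max info at theta = b = 0.1
I_max = a^2 / 4 = 0.93^2 / 4
= 0.8649 / 4
I_max = 0.2162

0.2162


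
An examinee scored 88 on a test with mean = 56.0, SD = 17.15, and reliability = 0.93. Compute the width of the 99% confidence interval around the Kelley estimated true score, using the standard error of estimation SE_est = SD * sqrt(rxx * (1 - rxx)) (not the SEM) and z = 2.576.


True score estimate = 0.93*88 + 0.07*56.0 = 85.76
SE_est = SD * sqrt(rxx * (1 - rxx)) = 17.15 * sqrt(0.93 * 0.07) = 17.15 * sqrt(0.0651) = 4.375771
CI = T_est +/- z * SE_est, so width = 2 * z * SE_est = 2 * 2.576 * 4.375771
Width = 22.544

22.544


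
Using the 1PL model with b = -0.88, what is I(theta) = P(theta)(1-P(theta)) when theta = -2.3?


P = 1/(1+exp(-(-2.3--0.88))) = 0.1947
I = P*(1-P) = 0.1947 * 0.8053
I = 0.1568

0.1568


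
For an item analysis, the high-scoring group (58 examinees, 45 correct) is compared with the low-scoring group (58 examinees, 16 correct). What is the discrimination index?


p_upper = 45/58 = 0.7759
p_lower = 16/58 = 0.2759
D = 0.7759 - 0.2759 = 0.5

0.5


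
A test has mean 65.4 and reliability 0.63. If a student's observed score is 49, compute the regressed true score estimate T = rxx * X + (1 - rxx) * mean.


T_est = rxx * X + (1 - rxx) * mean
T_est = 0.63 * 49 + 0.37 * 65.4
T_est = 30.87 + 24.198
T_est = 55.068

55.068


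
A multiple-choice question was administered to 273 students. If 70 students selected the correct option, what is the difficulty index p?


Item difficulty p = number correct / total examinees
p = 70 / 273
p = 0.2564

0.2564


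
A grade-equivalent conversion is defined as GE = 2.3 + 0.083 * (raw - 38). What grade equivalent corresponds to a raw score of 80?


raw - median = 80 - 38 = 42
slope * diff = 0.083 * 42 = 3.486
GE = 2.3 + 3.486
GE = 5.786

5.786


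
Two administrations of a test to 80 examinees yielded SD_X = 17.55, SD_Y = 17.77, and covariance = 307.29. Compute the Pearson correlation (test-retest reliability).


r = cov(X,Y) / (SD_X * SD_Y)
r = 307.29 / (17.55 * 17.77)
r = 307.29 / 311.8635
r = 0.9853

0.9853


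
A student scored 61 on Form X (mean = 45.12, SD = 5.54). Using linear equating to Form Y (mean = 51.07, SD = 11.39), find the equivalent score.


slope = SD_Y / SD_X = 11.39 / 5.54 ~ 2.056
intercept = mean_Y - slope * mean_X = 51.07 - (11.39 / 5.54) * 45.12 ~ -41.6948
Y = slope * X + intercept. To avoid rounding drift from the rounded slope/intercept, evaluate the equivalent form Y = mean_Y + SD_Y * (X - mean_X) / SD_X at full precision:
Y = 51.07 + 11.39 * (61 - 45.12) / 5.54
Y = 51.07 + 11.39 * 15.88 / 5.54
Y = 51.07 + 180.8732 / 5.54
Y = 51.07 + 32.6486
Y = 83.7186

83.7186


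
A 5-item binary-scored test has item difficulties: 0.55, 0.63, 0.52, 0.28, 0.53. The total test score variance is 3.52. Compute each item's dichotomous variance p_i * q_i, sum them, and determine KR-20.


For each item, compute p_i * q_i:
  Item 1: 0.55 * 0.45 = 0.2475
  Item 2: 0.63 * 0.37 = 0.2331
  Item 3: 0.52 * 0.48 = 0.2496
  Item 4: 0.28 * 0.72 = 0.2016
  Item 5: 0.53 * 0.47 = 0.2491
Sum(p_i * q_i) = 0.2475 + 0.2331 + 0.2496 + 0.2016 + 0.2491 = 1.1809
KR-20 = (k/(k-1)) * (1 - Sum(p_i*q_i) / Var_total)
= (5/4) * (1 - 1.1809/3.52)
= 1.25 * 0.6645
KR-20 = 0.8306

0.8306


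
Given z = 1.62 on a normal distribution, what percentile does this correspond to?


CDF(z) = 0.5 * (1 + erf(z/sqrt(2)))
erf(1.1455) = 0.8948
CDF = 0.9474
Percentile rank = 0.9474 * 100 = 94.74

94.74


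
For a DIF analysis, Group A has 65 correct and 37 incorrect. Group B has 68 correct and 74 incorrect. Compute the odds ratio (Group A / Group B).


Odds_A = 65/37 = 1.7568
Odds_B = 68/74 = 0.9189
OR = Odds_A / Odds_B = 1.7568 / 0.9189
Exactly, OR = (65 * 74) / (37 * 68) = 4810 / 2516
OR = 1.9118

1.9118


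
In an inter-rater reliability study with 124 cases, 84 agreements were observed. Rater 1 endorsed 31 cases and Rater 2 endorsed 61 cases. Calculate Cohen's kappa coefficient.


P_o = 84/124 = 0.677419
P_e = (31*61 + 93*63) / 15376 = 0.504032
kappa = (P_o - P_e) / (1 - P_e)
kappa = (0.677419 - 0.504032) / (1 - 0.504032)
kappa = 0.3496

0.3496


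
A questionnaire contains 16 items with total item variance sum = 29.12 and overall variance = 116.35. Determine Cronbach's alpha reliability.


alpha = (k/(k-1)) * (1 - sum(si^2)/s_total^2)
= (16/15) * (1 - 29.12/116.35)
alpha = 0.7997

0.7997


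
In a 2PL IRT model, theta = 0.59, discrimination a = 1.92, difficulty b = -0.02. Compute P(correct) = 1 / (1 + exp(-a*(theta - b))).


a*(theta - b) = 1.92 * (0.59 - -0.02) = 1.1712
exp(-1.1712) = 0.31
P = 1 / (1 + 0.31)
P = 0.7634

0.7634


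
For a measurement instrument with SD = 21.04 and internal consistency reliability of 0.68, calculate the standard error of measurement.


SEM = SD * sqrt(1 - rxx)
SEM = 21.04 * sqrt(1 - 0.68)
SEM = 21.04 * sqrt(0.32) = 21.04 * 0.565685
SEM = 11.902

11.902


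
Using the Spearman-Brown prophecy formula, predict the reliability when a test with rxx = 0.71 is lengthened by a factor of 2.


r_new = (n * rxx) / (1 + (n-1) * rxx)
r_new = (2 * 0.71) / (1 + 1 * 0.71)
r_new = 1.42 / 1.71
r_new = 0.8304

0.8304


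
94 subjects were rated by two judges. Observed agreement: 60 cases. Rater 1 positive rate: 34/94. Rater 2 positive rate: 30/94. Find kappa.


P_o = 60/94 = 0.638298
P_e = (34*30 + 60*64) / 8836 = 0.550023
kappa = (P_o - P_e) / (1 - P_e)
kappa = (0.638298 - 0.550023) / (1 - 0.550023)
kappa = 0.1962

0.1962


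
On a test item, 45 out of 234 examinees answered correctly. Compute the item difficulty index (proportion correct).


Item difficulty p = number correct / total examinees
p = 45 / 234
p = 0.1923

0.1923


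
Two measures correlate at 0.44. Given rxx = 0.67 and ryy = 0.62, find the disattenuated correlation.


r_corrected = rxy / sqrt(rxx * ryy)
= 0.44 / sqrt(0.67 * 0.62)
= 0.44 / sqrt(0.4154)
= 0.44 / 0.644515
r_corrected = 0.6827

0.6827


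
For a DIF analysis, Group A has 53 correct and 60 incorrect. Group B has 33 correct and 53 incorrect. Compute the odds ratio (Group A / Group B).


Odds_A = 53/60 = 0.8833
Odds_B = 33/53 = 0.6226
OR = Odds_A / Odds_B = 0.8833 / 0.6226
Exactly, OR = (53 * 53) / (60 * 33) = 2809 / 1980
OR = 1.4187

1.4187


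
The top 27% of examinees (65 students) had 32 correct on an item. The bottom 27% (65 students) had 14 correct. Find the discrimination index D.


p_upper = 32/65 = 0.4923
p_lower = 14/65 = 0.2154
D = 0.4923 - 0.2154 = 0.2769

0.2769


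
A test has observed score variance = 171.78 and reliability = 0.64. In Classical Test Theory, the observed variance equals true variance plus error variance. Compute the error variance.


var_true = rxx * var_obs = 0.64 * 171.78 = 109.9392
var_error = var_obs - var_true
var_error = 171.78 - 109.9392
var_error = 61.8408

61.8408


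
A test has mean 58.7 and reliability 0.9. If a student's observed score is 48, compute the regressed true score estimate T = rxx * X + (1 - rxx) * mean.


T_est = rxx * X + (1 - rxx) * mean
T_est = 0.9 * 48 + 0.1 * 58.7
T_est = 43.2 + 5.87
T_est = 49.07

49.07


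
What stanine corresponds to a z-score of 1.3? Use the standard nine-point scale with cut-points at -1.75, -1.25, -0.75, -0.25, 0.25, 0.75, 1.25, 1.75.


Stanine boundaries: [-1.75, -1.25, -0.75, -0.25, 0.25, 0.75, 1.25, 1.75]
z = 1.3
Check each boundary:
  z >= -1.75 -> could be stanine 2
  z >= -1.25 -> could be stanine 3
  z >= -0.75 -> could be stanine 4
  z >= -0.25 -> could be stanine 5
  z >= 0.25 -> could be stanine 6
  z >= 0.75 -> could be stanine 7
  z >= 1.25 -> could be stanine 8
  z < 1.75
Highest qualifying boundary gives stanine = 8

8


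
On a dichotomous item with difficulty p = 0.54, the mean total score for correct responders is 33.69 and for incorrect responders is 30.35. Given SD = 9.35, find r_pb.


q = 1 - p = 0.46
rpb = ((M1 - M0) / SD) * sqrt(p * q)
rpb = ((33.69 - 30.35) / 9.35) * sqrt(0.54 * 0.46)
rpb = 0.178

0.178


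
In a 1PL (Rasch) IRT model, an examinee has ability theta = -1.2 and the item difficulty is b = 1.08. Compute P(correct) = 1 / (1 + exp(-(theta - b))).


theta - b = -1.2 - 1.08 = -2.28
exp(-(theta - b)) = exp(2.28) = 9.7767
P = 1 / (1 + 9.7767)
P = 0.0928

0.0928


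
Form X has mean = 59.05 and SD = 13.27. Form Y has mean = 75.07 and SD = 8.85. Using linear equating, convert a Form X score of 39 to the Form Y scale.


slope = SD_Y / SD_X = 8.85 / 13.27 ~ 0.6669
intercept = mean_Y - slope * mean_X = 75.07 - (8.85 / 13.27) * 59.05 ~ 35.6885
Y = slope * X + intercept. To avoid rounding drift from the rounded slope/intercept, evaluate the equivalent form Y = mean_Y + SD_Y * (X - mean_X) / SD_X at full precision:
Y = 75.07 + 8.85 * (39 - 59.05) / 13.27
Y = 75.07 - 8.85 * 20.05 / 13.27
Y = 75.07 - 177.4425 / 13.27
Y = 75.07 - 13.3717
Y = 61.6983

61.6983


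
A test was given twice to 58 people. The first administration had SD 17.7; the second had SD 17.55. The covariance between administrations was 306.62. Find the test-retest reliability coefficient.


r = cov(X,Y) / (SD_X * SD_Y)
r = 306.62 / (17.7 * 17.55)
r = 306.62 / 310.635
r = 0.9871

0.9871


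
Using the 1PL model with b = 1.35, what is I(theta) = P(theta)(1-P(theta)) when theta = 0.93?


P = 1/(1+exp(-(0.93-1.35))) = 0.3965
I = P*(1-P) = 0.3965 * 0.6035
I = 0.2393

0.2393


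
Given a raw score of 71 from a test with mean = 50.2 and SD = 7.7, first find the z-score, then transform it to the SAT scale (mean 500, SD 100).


z = (X - mean) / SD = (71 - 50.2) / 7.7
z = 20.8 / 7.7
z = 2.7013
SAT-scale = SAT = 500 + 100z
Carry z at full precision (z = 20.8 / 7.7) into the conversion:
SAT-scale = 500 + 100 * (20.8 / 7.7) = 500 + 2080 / 7.7
SAT-scale = 500 + 270.1299
SAT-scale = 770.1299

770.1299


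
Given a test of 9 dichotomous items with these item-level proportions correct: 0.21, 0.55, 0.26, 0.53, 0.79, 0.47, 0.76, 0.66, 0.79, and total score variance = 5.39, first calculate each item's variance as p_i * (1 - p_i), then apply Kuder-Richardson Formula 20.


For each item, compute p_i * q_i:
  Item 1: 0.21 * 0.79 = 0.1659
  Item 2: 0.55 * 0.45 = 0.2475
  Item 3: 0.26 * 0.74 = 0.1924
  Item 4: 0.53 * 0.47 = 0.2491
  Item 5: 0.79 * 0.21 = 0.1659
  Item 6: 0.47 * 0.53 = 0.2491
  Item 7: 0.76 * 0.24 = 0.1824
  Item 8: 0.66 * 0.34 = 0.2244
  Item 9: 0.79 * 0.21 = 0.1659
Sum(p_i * q_i) = 0.1659 + 0.2475 + 0.1924 + 0.2491 + 0.1659 + 0.2491 + 0.1824 + 0.2244 + 0.1659 = 1.8426
KR-20 = (k/(k-1)) * (1 - Sum(p_i*q_i) / Var_total)
= (9/8) * (1 - 1.8426/5.39)
= 1.125 * 0.6581
KR-20 = 0.7404

0.7404


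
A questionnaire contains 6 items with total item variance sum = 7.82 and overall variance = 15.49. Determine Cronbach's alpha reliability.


alpha = (k/(k-1)) * (1 - sum(si^2)/s_total^2)
= (6/5) * (1 - 7.82/15.49)
alpha = 0.5942

0.5942


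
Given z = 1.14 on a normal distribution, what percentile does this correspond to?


CDF(z) = 0.5 * (1 + erf(z/sqrt(2)))
erf(0.8061) = 0.7457
CDF = 0.8729
Percentile rank = 0.8729 * 100 = 87.29

87.29


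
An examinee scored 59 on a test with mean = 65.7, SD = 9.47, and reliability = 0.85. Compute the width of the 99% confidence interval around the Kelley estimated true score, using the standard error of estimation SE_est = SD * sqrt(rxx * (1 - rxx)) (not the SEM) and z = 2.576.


True score estimate = 0.85*59 + 0.15*65.7 = 60.005
SE_est = SD * sqrt(rxx * (1 - rxx)) = 9.47 * sqrt(0.85 * 0.15) = 9.47 * sqrt(0.1275) = 3.381466
CI = T_est +/- z * SE_est, so width = 2 * z * SE_est = 2 * 2.576 * 3.381466
Width = 17.4213

17.4213


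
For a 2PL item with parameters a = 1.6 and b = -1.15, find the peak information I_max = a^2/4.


For 2PL, max info at theta = b = -1.15
I_max = a^2 / 4 = 1.6^2 / 4
= 2.56 / 4
I_max = 0.64

0.64


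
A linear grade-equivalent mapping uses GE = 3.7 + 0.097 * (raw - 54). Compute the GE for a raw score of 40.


raw - median = 40 - 54 = -14
slope * diff = 0.097 * -14 = -1.358
GE = 3.7 + -1.358
GE = 2.342

2.342


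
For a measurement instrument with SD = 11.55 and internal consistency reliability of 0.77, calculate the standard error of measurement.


SEM = SD * sqrt(1 - rxx)
SEM = 11.55 * sqrt(1 - 0.77)
SEM = 11.55 * sqrt(0.23) = 11.55 * 0.479583
SEM = 5.5392

5.5392


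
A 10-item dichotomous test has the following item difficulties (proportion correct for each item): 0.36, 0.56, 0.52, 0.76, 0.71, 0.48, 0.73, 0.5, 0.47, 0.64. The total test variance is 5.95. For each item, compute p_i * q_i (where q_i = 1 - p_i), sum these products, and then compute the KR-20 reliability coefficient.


For each item, compute p_i * q_i:
  Item 1: 0.36 * 0.64 = 0.2304
  Item 2: 0.56 * 0.44 = 0.2464
  Item 3: 0.52 * 0.48 = 0.2496
  Item 4: 0.76 * 0.24 = 0.1824
  Item 5: 0.71 * 0.29 = 0.2059
  Item 6: 0.48 * 0.52 = 0.2496
  Item 7: 0.73 * 0.27 = 0.1971
  Item 8: 0.5 * 0.5 = 0.25
  Item 9: 0.47 * 0.53 = 0.2491
  Item 10: 0.64 * 0.36 = 0.2304
Sum(p_i * q_i) = 0.2304 + 0.2464 + 0.2496 + 0.1824 + 0.2059 + 0.2496 + 0.1971 + 0.25 + 0.2491 + 0.2304 = 2.2909
KR-20 = (k/(k-1)) * (1 - Sum(p_i*q_i) / Var_total)
= (10/9) * (1 - 2.2909/5.95)
= 1.1111 * 0.615
KR-20 = 0.6833

0.6833


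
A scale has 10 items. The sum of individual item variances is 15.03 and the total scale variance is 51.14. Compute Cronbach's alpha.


alpha = (k/(k-1)) * (1 - sum(si^2)/s_total^2)
= (10/9) * (1 - 15.03/51.14)
alpha = 0.7846

0.7846


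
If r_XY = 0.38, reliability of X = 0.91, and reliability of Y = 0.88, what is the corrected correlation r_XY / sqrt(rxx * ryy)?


r_corrected = rxy / sqrt(rxx * ryy)
= 0.38 / sqrt(0.91 * 0.88)
= 0.38 / sqrt(0.8008)
= 0.38 / 0.894874
r_corrected = 0.4246

0.4246


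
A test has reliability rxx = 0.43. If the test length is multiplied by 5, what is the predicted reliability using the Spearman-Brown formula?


r_new = (n * rxx) / (1 + (n-1) * rxx)
r_new = (5 * 0.43) / (1 + 4 * 0.43)
r_new = 2.15 / 2.72
r_new = 0.7904

0.7904


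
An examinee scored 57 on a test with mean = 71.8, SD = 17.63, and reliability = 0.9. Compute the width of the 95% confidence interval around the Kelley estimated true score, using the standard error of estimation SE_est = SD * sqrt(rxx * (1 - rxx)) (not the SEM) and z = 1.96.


True score estimate = 0.9*57 + 0.1*71.8 = 58.48
SE_est = SD * sqrt(rxx * (1 - rxx)) = 17.63 * sqrt(0.9 * 0.1) = 17.63 * sqrt(0.09) = 5.289
CI = T_est +/- z * SE_est, so width = 2 * z * SE_est = 2 * 1.96 * 5.289
Width = 20.7329

20.7329


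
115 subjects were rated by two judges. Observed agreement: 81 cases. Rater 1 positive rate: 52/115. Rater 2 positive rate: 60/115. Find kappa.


P_o = 81/115 = 0.704348
P_e = (52*60 + 63*55) / 13225 = 0.497921
kappa = (P_o - P_e) / (1 - P_e)
kappa = (0.704348 - 0.497921) / (1 - 0.497921)
kappa = 0.4111

0.4111


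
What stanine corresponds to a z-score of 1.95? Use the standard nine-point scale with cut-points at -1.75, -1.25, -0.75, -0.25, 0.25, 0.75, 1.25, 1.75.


Stanine boundaries: [-1.75, -1.25, -0.75, -0.25, 0.25, 0.75, 1.25, 1.75]
z = 1.95
Check each boundary:
  z >= -1.75 -> could be stanine 2
  z >= -1.25 -> could be stanine 3
  z >= -0.75 -> could be stanine 4
  z >= -0.25 -> could be stanine 5
  z >= 0.25 -> could be stanine 6
  z >= 0.75 -> could be stanine 7
  z >= 1.25 -> could be stanine 8
  z >= 1.75 -> could be stanine 9
Highest qualifying boundary gives stanine = 9

9


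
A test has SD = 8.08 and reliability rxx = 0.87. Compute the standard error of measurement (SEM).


SEM = SD * sqrt(1 - rxx)
SEM = 8.08 * sqrt(1 - 0.87)
SEM = 8.08 * sqrt(0.13) = 8.08 * 0.360555
SEM = 2.9133

2.9133


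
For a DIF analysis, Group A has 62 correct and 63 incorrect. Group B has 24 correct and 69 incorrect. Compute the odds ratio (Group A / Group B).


Odds_A = 62/63 = 0.9841
Odds_B = 24/69 = 0.3478
OR = Odds_A / Odds_B = 0.9841 / 0.3478
Exactly, OR = (62 * 69) / (63 * 24) = 4278 / 1512
OR = 2.8294

2.8294


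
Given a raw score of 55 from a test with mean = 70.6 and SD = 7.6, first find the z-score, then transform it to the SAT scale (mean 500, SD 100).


z = (X - mean) / SD = (55 - 70.6) / 7.6
z = -15.6 / 7.6
z = -2.0526
SAT-scale = SAT = 500 + 100z
Carry z at full precision (z = -15.6 / 7.6) into the conversion:
SAT-scale = 500 + 100 * (-15.6 / 7.6) = 500 + -1560 / 7.6
SAT-scale = 500 + -205.2632
SAT-scale = 294.7368

294.7368


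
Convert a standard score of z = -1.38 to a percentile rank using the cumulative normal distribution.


CDF(z) = 0.5 * (1 + erf(z/sqrt(2)))
erf(-0.9758) = -0.8324
CDF = 0.0838
Percentile rank = 0.0838 * 100 = 8.38

8.38


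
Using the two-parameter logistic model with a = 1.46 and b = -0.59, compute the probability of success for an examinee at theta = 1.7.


a*(theta - b) = 1.46 * (1.7 - -0.59) = 3.3434
exp(-3.3434) = 0.0353
P = 1 / (1 + 0.0353)
P = 0.9659

0.9659


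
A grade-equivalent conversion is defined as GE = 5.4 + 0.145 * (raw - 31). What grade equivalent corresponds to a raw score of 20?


raw - median = 20 - 31 = -11
slope * diff = 0.145 * -11 = -1.595
GE = 5.4 + -1.595
GE = 3.805

3.805


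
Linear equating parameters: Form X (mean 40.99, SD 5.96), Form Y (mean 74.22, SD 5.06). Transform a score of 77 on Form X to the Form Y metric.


slope = SD_Y / SD_X = 5.06 / 5.96 ~ 0.849
intercept = mean_Y - slope * mean_X = 74.22 - (5.06 / 5.96) * 40.99 ~ 39.4198
Y = slope * X + intercept. To avoid rounding drift from the rounded slope/intercept, evaluate the equivalent form Y = mean_Y + SD_Y * (X - mean_X) / SD_X at full precision:
Y = 74.22 + 5.06 * (77 - 40.99) / 5.96
Y = 74.22 + 5.06 * 36.01 / 5.96
Y = 74.22 + 182.2106 / 5.96
Y = 74.22 + 30.5722
Y = 104.7922

104.7922


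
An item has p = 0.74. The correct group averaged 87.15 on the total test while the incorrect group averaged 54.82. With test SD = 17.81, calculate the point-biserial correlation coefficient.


q = 1 - p = 0.26
rpb = ((M1 - M0) / SD) * sqrt(p * q)
rpb = ((87.15 - 54.82) / 17.81) * sqrt(0.74 * 0.26)
rpb = 0.7962

0.7962


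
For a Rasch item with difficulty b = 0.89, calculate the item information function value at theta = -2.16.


P = 1/(1+exp(-(-2.16-0.89))) = 0.0452
I = P*(1-P) = 0.0452 * 0.9548
I = 0.0432

0.0432


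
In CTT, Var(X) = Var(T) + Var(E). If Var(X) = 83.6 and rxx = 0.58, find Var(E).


var_true = rxx * var_obs = 0.58 * 83.6 = 48.488
var_error = var_obs - var_true
var_error = 83.6 - 48.488
var_error = 35.112

35.112


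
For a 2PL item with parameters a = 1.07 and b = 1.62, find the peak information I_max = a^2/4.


For 2PL, max info at theta = b = 1.62
I_max = a^2 / 4 = 1.07^2 / 4
= 1.1449 / 4
I_max = 0.2862

0.2862


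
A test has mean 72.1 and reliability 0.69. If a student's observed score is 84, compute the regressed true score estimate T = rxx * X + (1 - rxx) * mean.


T_est = rxx * X + (1 - rxx) * mean
T_est = 0.69 * 84 + 0.31 * 72.1
T_est = 57.96 + 22.351
T_est = 80.311

80.311


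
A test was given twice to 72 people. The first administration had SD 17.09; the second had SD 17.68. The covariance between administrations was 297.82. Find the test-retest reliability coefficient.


r = cov(X,Y) / (SD_X * SD_Y)
r = 297.82 / (17.09 * 17.68)
r = 297.82 / 302.1512
r = 0.9857

0.9857


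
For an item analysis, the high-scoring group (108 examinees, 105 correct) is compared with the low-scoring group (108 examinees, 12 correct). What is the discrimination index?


p_upper = 105/108 = 0.9722
p_lower = 12/108 = 0.1111
D = 0.9722 - 0.1111 = 0.8611

0.8611


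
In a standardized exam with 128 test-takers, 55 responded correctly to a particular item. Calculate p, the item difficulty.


Item difficulty p = number correct / total examinees
p = 55 / 128
p = 0.4297

0.4297


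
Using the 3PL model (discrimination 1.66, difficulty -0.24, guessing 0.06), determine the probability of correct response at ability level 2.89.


logit = 1.66*(2.89 - -0.24) = 5.1958
P* = 1/(1 + exp(-5.1958)) = 0.9945
P = 0.06 + (1 - 0.06) * 0.9945
P = 0.9948

0.9948


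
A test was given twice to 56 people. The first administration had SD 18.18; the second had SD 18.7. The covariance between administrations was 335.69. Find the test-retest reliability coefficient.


r = cov(X,Y) / (SD_X * SD_Y)
r = 335.69 / (18.18 * 18.7)
r = 335.69 / 339.966
r = 0.9874

0.9874


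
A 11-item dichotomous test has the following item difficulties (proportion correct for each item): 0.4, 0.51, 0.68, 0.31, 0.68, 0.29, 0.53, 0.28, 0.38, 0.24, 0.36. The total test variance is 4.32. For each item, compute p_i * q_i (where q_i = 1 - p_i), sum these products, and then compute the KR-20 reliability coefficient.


For each item, compute p_i * q_i:
  Item 1: 0.4 * 0.6 = 0.24
  Item 2: 0.51 * 0.49 = 0.2499
  Item 3: 0.68 * 0.32 = 0.2176
  Item 4: 0.31 * 0.69 = 0.2139
  Item 5: 0.68 * 0.32 = 0.2176
  Item 6: 0.29 * 0.71 = 0.2059
  Item 7: 0.53 * 0.47 = 0.2491
  Item 8: 0.28 * 0.72 = 0.2016
  Item 9: 0.38 * 0.62 = 0.2356
  Item 10: 0.24 * 0.76 = 0.1824
  Item 11: 0.36 * 0.64 = 0.2304
Sum(p_i * q_i) = 0.24 + 0.2499 + 0.2176 + 0.2139 + 0.2176 + 0.2059 + 0.2491 + 0.2016 + 0.2356 + 0.1824 + 0.2304 = 2.444
KR-20 = (k/(k-1)) * (1 - Sum(p_i*q_i) / Var_total)
= (11/10) * (1 - 2.444/4.32)
= 1.1 * 0.4343
KR-20 = 0.4777

0.4777


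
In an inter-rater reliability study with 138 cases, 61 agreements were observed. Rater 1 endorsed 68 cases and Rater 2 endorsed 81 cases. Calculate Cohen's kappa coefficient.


P_o = 61/138 = 0.442029
P_e = (68*81 + 70*57) / 19044 = 0.49874
kappa = (P_o - P_e) / (1 - P_e)
kappa = (0.442029 - 0.49874) / (1 - 0.49874)
kappa = -0.1131

-0.1131


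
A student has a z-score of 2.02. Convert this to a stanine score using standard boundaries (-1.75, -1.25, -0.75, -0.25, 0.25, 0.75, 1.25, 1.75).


Stanine boundaries: [-1.75, -1.25, -0.75, -0.25, 0.25, 0.75, 1.25, 1.75]
z = 2.02
Check each boundary:
  z >= -1.75 -> could be stanine 2
  z >= -1.25 -> could be stanine 3
  z >= -0.75 -> could be stanine 4
  z >= -0.25 -> could be stanine 5
  z >= 0.25 -> could be stanine 6
  z >= 0.75 -> could be stanine 7
  z >= 1.25 -> could be stanine 8
  z >= 1.75 -> could be stanine 9
Highest qualifying boundary gives stanine = 9

9


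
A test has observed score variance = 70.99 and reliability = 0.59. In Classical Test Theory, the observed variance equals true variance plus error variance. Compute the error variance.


var_true = rxx * var_obs = 0.59 * 70.99 = 41.8841
var_error = var_obs - var_true
var_error = 70.99 - 41.8841
var_error = 29.1059

29.1059


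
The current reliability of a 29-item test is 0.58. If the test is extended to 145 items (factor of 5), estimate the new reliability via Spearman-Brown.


r_new = (n * rxx) / (1 + (n-1) * rxx)
r_new = (5 * 0.58) / (1 + 4 * 0.58)
r_new = 2.9 / 3.32
r_new = 0.8735

0.8735


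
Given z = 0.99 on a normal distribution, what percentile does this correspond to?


CDF(z) = 0.5 * (1 + erf(z/sqrt(2)))
erf(0.7) = 0.6778
CDF = 0.8389
Percentile rank = 0.8389 * 100 = 83.89

83.89


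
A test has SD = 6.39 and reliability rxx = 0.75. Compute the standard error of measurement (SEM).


SEM = SD * sqrt(1 - rxx)
SEM = 6.39 * sqrt(1 - 0.75)
SEM = 6.39 * sqrt(0.25) = 6.39 * 0.5
SEM = 3.195

3.195


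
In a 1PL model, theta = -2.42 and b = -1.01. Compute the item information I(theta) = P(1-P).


P = 1/(1+exp(-(-2.42--1.01))) = 0.1962
I = P*(1-P) = 0.1962 * 0.8038
I = 0.1577

0.1577


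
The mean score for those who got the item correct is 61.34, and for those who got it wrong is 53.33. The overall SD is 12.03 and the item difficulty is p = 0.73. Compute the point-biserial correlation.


q = 1 - p = 0.27
rpb = ((M1 - M0) / SD) * sqrt(p * q)
rpb = ((61.34 - 53.33) / 12.03) * sqrt(0.73 * 0.27)
rpb = 0.2956

0.2956


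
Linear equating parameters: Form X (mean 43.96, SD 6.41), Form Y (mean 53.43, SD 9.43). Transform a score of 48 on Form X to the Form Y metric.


slope = SD_Y / SD_X = 9.43 / 6.41 ~ 1.4711
intercept = mean_Y - slope * mean_X = 53.43 - (9.43 / 6.41) * 43.96 ~ -11.2413
Y = slope * X + intercept. To avoid rounding drift from the rounded slope/intercept, evaluate the equivalent form Y = mean_Y + SD_Y * (X - mean_X) / SD_X at full precision:
Y = 53.43 + 9.43 * (48 - 43.96) / 6.41
Y = 53.43 + 9.43 * 4.04 / 6.41
Y = 53.43 + 38.0972 / 6.41
Y = 53.43 + 5.9434
Y = 59.3734

59.3734


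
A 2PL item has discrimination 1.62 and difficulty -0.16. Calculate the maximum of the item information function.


For 2PL, max info at theta = b = -0.16
I_max = a^2 / 4 = 1.62^2 / 4
= 2.6244 / 4
I_max = 0.6561

0.6561


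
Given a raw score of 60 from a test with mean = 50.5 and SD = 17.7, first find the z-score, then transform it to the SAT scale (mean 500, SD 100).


z = (X - mean) / SD = (60 - 50.5) / 17.7
z = 9.5 / 17.7
z = 0.5367
SAT-scale = SAT = 500 + 100z
Carry z at full precision (z = 9.5 / 17.7) into the conversion:
SAT-scale = 500 + 100 * (9.5 / 17.7) = 500 + 950 / 17.7
SAT-scale = 500 + 53.6723
SAT-scale = 553.6723

553.6723


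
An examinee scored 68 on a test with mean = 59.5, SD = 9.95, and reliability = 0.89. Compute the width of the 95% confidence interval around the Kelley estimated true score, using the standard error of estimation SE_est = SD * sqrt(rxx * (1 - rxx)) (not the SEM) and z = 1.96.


True score estimate = 0.89*68 + 0.11*59.5 = 67.065
SE_est = SD * sqrt(rxx * (1 - rxx)) = 9.95 * sqrt(0.89 * 0.11) = 9.95 * sqrt(0.0979) = 3.113253
CI = T_est +/- z * SE_est, so width = 2 * z * SE_est = 2 * 1.96 * 3.113253
Width = 12.204

12.204


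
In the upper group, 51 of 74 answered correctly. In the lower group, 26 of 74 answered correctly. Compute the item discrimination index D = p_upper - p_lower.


p_upper = 51/74 = 0.6892
p_lower = 26/74 = 0.3514
D = 0.6892 - 0.3514 = 0.3378

0.3378


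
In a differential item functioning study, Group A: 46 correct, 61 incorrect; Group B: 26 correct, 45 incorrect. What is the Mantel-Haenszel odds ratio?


Odds_A = 46/61 = 0.7541
Odds_B = 26/45 = 0.5778
OR = Odds_A / Odds_B = 0.7541 / 0.5778
Exactly, OR = (46 * 45) / (61 * 26) = 2070 / 1586
OR = 1.3052

1.3052


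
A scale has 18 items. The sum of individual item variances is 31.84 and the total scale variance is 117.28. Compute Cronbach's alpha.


alpha = (k/(k-1)) * (1 - sum(si^2)/s_total^2)
= (18/17) * (1 - 31.84/117.28)
alpha = 0.7714

0.7714


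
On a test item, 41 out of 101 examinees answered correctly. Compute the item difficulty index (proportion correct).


Item difficulty p = number correct / total examinees
p = 41 / 101
p = 0.4059

0.4059


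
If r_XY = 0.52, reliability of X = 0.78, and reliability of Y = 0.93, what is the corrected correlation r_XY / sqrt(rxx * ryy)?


r_corrected = rxy / sqrt(rxx * ryy)
= 0.52 / sqrt(0.78 * 0.93)
= 0.52 / sqrt(0.7254)
= 0.52 / 0.851704
r_corrected = 0.6105

0.6105


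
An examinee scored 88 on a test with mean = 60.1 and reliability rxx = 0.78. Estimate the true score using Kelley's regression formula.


T_est = rxx * X + (1 - rxx) * mean
T_est = 0.78 * 88 + 0.22 * 60.1
T_est = 68.64 + 13.222
T_est = 81.862

81.862


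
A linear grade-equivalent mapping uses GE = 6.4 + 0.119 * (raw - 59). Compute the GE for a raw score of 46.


raw - median = 46 - 59 = -13
slope * diff = 0.119 * -13 = -1.547
GE = 6.4 + -1.547
GE = 4.853

4.853


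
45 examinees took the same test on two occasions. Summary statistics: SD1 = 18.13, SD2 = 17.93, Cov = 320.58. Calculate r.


r = cov(X,Y) / (SD_X * SD_Y)
r = 320.58 / (18.13 * 17.93)
r = 320.58 / 325.0709
r = 0.9862

0.9862


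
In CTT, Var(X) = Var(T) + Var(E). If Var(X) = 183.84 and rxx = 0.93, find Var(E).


var_true = rxx * var_obs = 0.93 * 183.84 = 170.9712
var_error = var_obs - var_true
var_error = 183.84 - 170.9712
var_error = 12.8688

12.8688


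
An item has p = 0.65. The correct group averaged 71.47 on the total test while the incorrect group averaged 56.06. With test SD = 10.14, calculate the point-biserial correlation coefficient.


q = 1 - p = 0.35
rpb = ((M1 - M0) / SD) * sqrt(p * q)
rpb = ((71.47 - 56.06) / 10.14) * sqrt(0.65 * 0.35)
rpb = 0.7249

0.7249


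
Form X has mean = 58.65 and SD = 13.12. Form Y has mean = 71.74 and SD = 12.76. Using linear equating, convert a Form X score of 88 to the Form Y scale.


slope = SD_Y / SD_X = 12.76 / 13.12 ~ 0.9726
intercept = mean_Y - slope * mean_X = 71.74 - (12.76 / 13.12) * 58.65 ~ 14.6993
Y = slope * X + intercept. To avoid rounding drift from the rounded slope/intercept, evaluate the equivalent form Y = mean_Y + SD_Y * (X - mean_X) / SD_X at full precision:
Y = 71.74 + 12.76 * (88 - 58.65) / 13.12
Y = 71.74 + 12.76 * 29.35 / 13.12
Y = 71.74 + 374.506 / 13.12
Y = 71.74 + 28.5447
Y = 100.2847

100.2847


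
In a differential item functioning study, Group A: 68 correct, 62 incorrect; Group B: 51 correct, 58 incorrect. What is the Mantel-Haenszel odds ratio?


Odds_A = 68/62 = 1.0968
Odds_B = 51/58 = 0.8793
OR = Odds_A / Odds_B = 1.0968 / 0.8793
Exactly, OR = (68 * 58) / (62 * 51) = 3944 / 3162
OR = 1.2473

1.2473


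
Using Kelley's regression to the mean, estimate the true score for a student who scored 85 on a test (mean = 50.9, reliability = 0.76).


T_est = rxx * X + (1 - rxx) * mean
T_est = 0.76 * 85 + 0.24 * 50.9
T_est = 64.6 + 12.216
T_est = 76.816

76.816


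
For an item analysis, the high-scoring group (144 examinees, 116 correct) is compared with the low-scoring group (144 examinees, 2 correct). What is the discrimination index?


p_upper = 116/144 = 0.8056
p_lower = 2/144 = 0.0139
D = 0.8056 - 0.0139 = 0.7917

0.7917


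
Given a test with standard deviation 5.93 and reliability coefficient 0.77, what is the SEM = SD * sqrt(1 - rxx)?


SEM = SD * sqrt(1 - rxx)
SEM = 5.93 * sqrt(1 - 0.77)
SEM = 5.93 * sqrt(0.23) = 5.93 * 0.479583
SEM = 2.8439

2.8439


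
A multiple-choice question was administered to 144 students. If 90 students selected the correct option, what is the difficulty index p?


Item difficulty p = number correct / total examinees
p = 90 / 144
p = 0.625

0.625


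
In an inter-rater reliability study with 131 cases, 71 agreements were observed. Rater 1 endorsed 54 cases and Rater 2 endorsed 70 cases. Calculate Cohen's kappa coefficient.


P_o = 71/131 = 0.541985
P_e = (54*70 + 77*61) / 17161 = 0.493969
kappa = (P_o - P_e) / (1 - P_e)
kappa = (0.541985 - 0.493969) / (1 - 0.493969)
kappa = 0.0949

0.0949
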